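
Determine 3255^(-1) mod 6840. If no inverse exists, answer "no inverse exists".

no inverse exists

Euclidean algorithm on 6840, 3255:
6840 = 2×3255 + 330
3255 = 9×330 + 285
330 = 1×285 + 45
285 = 6×45 + 15
45 = 3×15 + 0
The gcd is 15, not 1, hence no inverse exists.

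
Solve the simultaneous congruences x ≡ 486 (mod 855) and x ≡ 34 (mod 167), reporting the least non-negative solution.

Write x = 486 + 855·k. Then 855·k ≡ 34 − 486 ≡ 49 (mod 167).
Need 855⁻¹ mod 167. Extended Euclid on (167, 20):
167 = 8·20 + 7
20 = 2·7 + 6
7 = 1·6 + 1
6 = 6·1 + 0
Back-substitute:
1 = 7 − 6
1 = −20 + 3·7
1 = 3·167 − 25·20
855⁻¹ ≡ 142 (mod 167), so k ≡ 142·49 ≡ 111 (mod 167).
x = 486 + 855·111 = 95391.

95391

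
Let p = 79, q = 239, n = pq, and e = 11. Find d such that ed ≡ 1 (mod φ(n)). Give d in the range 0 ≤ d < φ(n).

φ(n) = (p−1)(q−1) = 78·238 = 18564.
Need d with 11·d ≡ 1 (mod 18564). Apply the extended Euclidean algorithm:
18564 = 1687·11 + 7
11 = 1·7 + 4
7 = 1·4 + 3
4 = 1·3 + 1
3 = 3·1 + 0
Back-substitute:
1 = 4 − 3
1 = −7 + 2·4
1 = 2·11 − 3·7
1 = −3·18564 + 5063·11
So 11·5063 ≡ 1 (mod 18564), hence d = 5063.

5063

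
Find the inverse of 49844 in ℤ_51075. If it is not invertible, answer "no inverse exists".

8879

Run Euclid on (51075, 49844):
51075 = 1×49844 + 1231
49844 = 40×1231 + 604
1231 = 2×604 + 23
604 = 26×23 + 6
23 = 3×6 + 5
6 = 1×5 + 1
5 = 5×1 + 0
Since gcd(49844, 51075) = 1, back-substitute to write 1 as a combination:
1 = 6 − 5
1 = −23 + 4·6
1 = 4·604 − 105·23
1 = −105·1231 + 214·604
1 = 214·49844 − 8665·1231
1 = −8665·51075 + 8879·49844
So 49844·8879 ≡ 1 (mod 51075).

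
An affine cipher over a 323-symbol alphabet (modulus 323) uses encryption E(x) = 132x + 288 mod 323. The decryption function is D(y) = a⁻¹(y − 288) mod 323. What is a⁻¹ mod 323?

Run Euclid on (323, 132):
323 = 2×132 + 59
132 = 2×59 + 14
59 = 4×14 + 3
14 = 4×3 + 2
3 = 1×2 + 1
2 = 2×1 + 0
Since gcd(132, 323) = 1, back-substitute to write 1 as a combination:
1 = 3 − 2
1 = −14 + 5·3
1 = 5·59 − 21·14
1 = −21·132 + 47·59
1 = 47·323 − 115·132
Hence 132⁻¹ ≡ -115 ≡ 208 (mod 323).

208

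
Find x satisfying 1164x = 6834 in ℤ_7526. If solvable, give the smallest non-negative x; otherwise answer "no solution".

452

First find gcd(1164, 7526):
7526 = 6*1164 + 542
1164 = 2*542 + 80
542 = 6*80 + 62
80 = 1*62 + 18
62 = 3*18 + 8
18 = 2*8 + 2
8 = 4*2 + 0
gcd = 2 and 2 | 6834, so solutions exist. Divide through by 2: 582x ≡ 3417 (mod 3763).
Now find 582⁻¹ mod 3763:
3763 = 6×582 + 271
582 = 2×271 + 40
271 = 6×40 + 31
40 = 1×31 + 9
31 = 3×9 + 4
9 = 2×4 + 1
4 = 4×1 + 0
Back-substitute:
1 = 9 − 2·4
1 = −2·31 + 7·9
1 = 7·40 − 9·31
1 = −9·271 + 61·40
1 = 61·582 − 131·271
1 = −131·3763 + 847·582
So 582⁻¹ ≡ 847 (mod 3763).
Then x ≡ 847·3417 ≡ 452 (mod 3763); the smallest non-negative solution is x = 452.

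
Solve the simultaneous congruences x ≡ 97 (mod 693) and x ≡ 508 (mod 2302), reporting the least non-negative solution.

Write x = 97 + 693·k. Then 693·k ≡ 508 − 97 ≡ 411 (mod 2302).
Need 693⁻¹ mod 2302. Extended Euclid on (2302, 693):
2302 = 3×693 + 223
693 = 3×223 + 24
223 = 9×24 + 7
24 = 3×7 + 3
7 = 2×3 + 1
3 = 3×1 + 0
Back-substitute:
1 = 7 − 2·3
1 = −2·24 + 7·7
1 = 7·223 − 65·24
1 = −65·693 + 202·223
1 = 202·2302 − 671·693
693⁻¹ ≡ 1631 (mod 2302), so k ≡ 1631·411 ≡ 459 (mod 2302).
x = 97 + 693·459 = 318184.

318184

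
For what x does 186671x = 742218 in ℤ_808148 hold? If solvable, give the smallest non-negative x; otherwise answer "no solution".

First find gcd(186671, 808148):
808148 = 4·186671 + 61464
186671 = 3·61464 + 2279
61464 = 26·2279 + 2210
2279 = 1·2210 + 69
2210 = 32·69 + 2
69 = 34·2 + 1
2 = 2·1 + 0
gcd = 1, so a unique solution mod 808148 exists.
Back-substitute for the Bézout coefficients:
1 = 69 − 34·2
1 = −34·2210 + 1089·69
1 = 1089·2279 − 1123·2210
1 = −1123·61464 + 30287·2279
1 = 30287·186671 − 91984·61464
1 = −91984·808148 + 398223·186671
So 186671·(398223) ≡ 1 (mod 808148), giving 186671⁻¹ ≡ 398223.
x ≡ 186671⁻¹·742218 ≡ 398223·742218 ≡ 269834 (mod 808148).

269834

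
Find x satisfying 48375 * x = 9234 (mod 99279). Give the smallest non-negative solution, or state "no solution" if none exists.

First find gcd(48375, 99279):
99279 = 2·48375 + 2529
48375 = 19·2529 + 324
2529 = 7·324 + 261
324 = 1·261 + 63
261 = 4·63 + 9
63 = 7·9 + 0
gcd = 9 and 9 | 9234, so solutions exist. Divide through by 9: 5375x ≡ 1026 (mod 11031).
Now find 5375⁻¹ mod 11031:
11031 = 2×5375 + 281
5375 = 19×281 + 36
281 = 7×36 + 29
36 = 1×29 + 7
29 = 4×7 + 1
7 = 7×1 + 0
Back-substitute:
1 = 29 − 4·7
1 = −4·36 + 5·29
1 = 5·281 − 39·36
1 = −39·5375 + 746·281
1 = 746·11031 − 1531·5375
So 5375·(-1531) ≡ 1 (mod 11031), i.e. 5375⁻¹ ≡ 9500.
Then x ≡ 9500·1026 ≡ 6627 (mod 11031); the smallest non-negative solution is x = 6627.

6627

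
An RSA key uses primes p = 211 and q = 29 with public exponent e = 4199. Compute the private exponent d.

1679

φ(n) = (p−1)(q−1) = 210·28 = 5880.
Need d with 4199·d ≡ 1 (mod 5880). Apply the extended Euclidean algorithm:
5880 = 1*4199 + 1681
4199 = 2*1681 + 837
1681 = 2*837 + 7
837 = 119*7 + 4
7 = 1*4 + 3
4 = 1*3 + 1
3 = 3*1 + 0
Back-substitute:
1 = 4 − 3
1 = −7 + 2·4
1 = 2·837 − 239·7
1 = −239·1681 + 480·837
1 = 480·4199 − 1199·1681
1 = −1199·5880 + 1679·4199
So 4199·1679 ≡ 1 (mod 5880), hence d = 1679.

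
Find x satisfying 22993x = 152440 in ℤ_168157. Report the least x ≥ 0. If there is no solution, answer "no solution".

125958

First find gcd(22993, 168157):
168157 = 7*22993 + 7206
22993 = 3*7206 + 1375
7206 = 5*1375 + 331
1375 = 4*331 + 51
331 = 6*51 + 25
51 = 2*25 + 1
25 = 25*1 + 0
gcd = 1, so a unique solution mod 168157 exists.
Back-substitute for the Bézout coefficients:
1 = 51 − 2·25
1 = −2·331 + 13·51
1 = 13·1375 − 54·331
1 = −54·7206 + 283·1375
1 = 283·22993 − 903·7206
1 = −903·168157 + 6604·22993
So 22993·(6604) ≡ 1 (mod 168157), giving 22993⁻¹ ≡ 6604.
x ≡ 22993⁻¹·152440 ≡ 6604·152440 ≡ 125958 (mod 168157).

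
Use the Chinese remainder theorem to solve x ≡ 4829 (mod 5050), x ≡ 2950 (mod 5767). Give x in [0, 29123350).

Write x = 4829 + 5050·k. Then 5050·k ≡ 2950 − 4829 ≡ 3888 (mod 5767).
Need 5050⁻¹ mod 5767. Extended Euclid on (5767, 5050):
5767 = 1*5050 + 717
5050 = 7*717 + 31
717 = 23*31 + 4
31 = 7*4 + 3
4 = 1*3 + 1
3 = 3*1 + 0
Back-substitute:
1 = 4 − 3
1 = −31 + 8·4
1 = 8·717 − 185·31
1 = −185·5050 + 1303·717
1 = 1303·5767 − 1488·5050
5050⁻¹ ≡ 4279 (mod 5767), so k ≡ 4279·3888 ≡ 4724 (mod 5767).
x = 4829 + 5050·4724 = 23861029.

23861029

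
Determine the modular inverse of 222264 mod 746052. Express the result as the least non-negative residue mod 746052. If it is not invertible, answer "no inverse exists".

Compute gcd(222264, 746052):
746052 = 3×222264 + 79260
222264 = 2×79260 + 63744
79260 = 1×63744 + 15516
63744 = 4×15516 + 1680
15516 = 9×1680 + 396
1680 = 4×396 + 96
396 = 4×96 + 12
96 = 8×12 + 0
The gcd is 12, not 1, hence no inverse exists.

no inverse exists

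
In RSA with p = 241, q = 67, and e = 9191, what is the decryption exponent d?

1751

φ(n) = (p−1)(q−1) = 240·66 = 15840.
Need d with 9191·d ≡ 1 (mod 15840). Apply the extended Euclidean algorithm:
15840 = 1*9191 + 6649
9191 = 1*6649 + 2542
6649 = 2*2542 + 1565
2542 = 1*1565 + 977
1565 = 1*977 + 588
977 = 1*588 + 389
588 = 1*389 + 199
389 = 1*199 + 190
199 = 1*190 + 9
190 = 21*9 + 1
9 = 9*1 + 0
Back-substitute:
1 = 190 − 21·9
1 = −21·199 + 22·190
1 = 22·389 − 43·199
1 = −43·588 + 65·389
1 = 65·977 − 108·588
1 = −108·1565 + 173·977
1 = 173·2542 − 281·1565
1 = −281·6649 + 735·2542
1 = 735·9191 − 1016·6649
1 = −1016·15840 + 1751·9191
So 9191·1751 ≡ 1 (mod 15840), hence d = 1751.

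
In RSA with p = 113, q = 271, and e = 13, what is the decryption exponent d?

φ(n) = (p−1)(q−1) = 112·270 = 30240.
Need d with 13·d ≡ 1 (mod 30240). Apply the extended Euclidean algorithm:
30240 = 2326*13 + 2
13 = 6*2 + 1
2 = 2*1 + 0
Back-substitute:
1 = 13 − 6·2
1 = −6·30240 + 13957·13
So 13·13957 ≡ 1 (mod 30240), hence d = 13957.

13957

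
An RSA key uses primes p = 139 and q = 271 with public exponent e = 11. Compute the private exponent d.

φ(n) = (p−1)(q−1) = 138·270 = 37260.
Need d with 11·d ≡ 1 (mod 37260). Apply the extended Euclidean algorithm:
37260 = 3387×11 + 3
11 = 3×3 + 2
3 = 1×2 + 1
2 = 2×1 + 0
Back-substitute:
1 = 3 − 2
1 = −11 + 4·3
1 = 4·37260 − 13549·11
So 11·(-13549) ≡ 1 (mod 37260), hence d ≡ -13549 ≡ 23711 (mod 37260).

23711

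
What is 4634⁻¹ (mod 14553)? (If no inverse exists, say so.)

no inverse exists

Euclidean algorithm on 14553, 4634:
14553 = 3*4634 + 651
4634 = 7*651 + 77
651 = 8*77 + 35
77 = 2*35 + 7
35 = 5*7 + 0
The gcd is 7, not 1, hence no inverse exists.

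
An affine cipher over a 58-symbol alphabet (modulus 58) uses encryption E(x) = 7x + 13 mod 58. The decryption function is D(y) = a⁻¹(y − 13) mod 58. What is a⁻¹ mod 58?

25

Run Euclid on (58, 7):
58 = 8·7 + 2
7 = 3·2 + 1
2 = 2·1 + 0
gcd = 1, so the inverse exists. Back-substitute:
1 = 7 − 3·2
1 = −3·58 + 25·7
So 7·25 ≡ 1 (mod 58).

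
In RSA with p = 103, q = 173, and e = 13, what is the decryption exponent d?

14845

φ(n) = (p−1)(q−1) = 102·172 = 17544.
Need d with 13·d ≡ 1 (mod 17544). Apply the extended Euclidean algorithm:
17544 = 1349×13 + 7
13 = 1×7 + 6
7 = 1×6 + 1
6 = 6×1 + 0
Back-substitute:
1 = 7 − 6
1 = −13 + 2·7
1 = 2·17544 − 2699·13
So 13·(-2699) ≡ 1 (mod 17544), hence d ≡ -2699 ≡ 14845 (mod 17544).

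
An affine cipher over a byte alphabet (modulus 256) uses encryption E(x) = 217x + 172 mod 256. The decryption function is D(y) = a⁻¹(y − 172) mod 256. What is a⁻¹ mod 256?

105

gcd(256, 217) by repeated division:
256 = 1*217 + 39
217 = 5*39 + 22
39 = 1*22 + 17
22 = 1*17 + 5
17 = 3*5 + 2
5 = 2*2 + 1
2 = 2*1 + 0
gcd = 1, so the inverse exists. Back-substitute:
1 = 5 − 2·2
1 = −2·17 + 7·5
1 = 7·22 − 9·17
1 = −9·39 + 16·22
1 = 16·217 − 89·39
1 = −89·256 + 105·217
So 217·105 ≡ 1 (mod 256).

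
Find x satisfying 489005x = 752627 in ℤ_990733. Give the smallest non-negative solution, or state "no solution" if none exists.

First find gcd(489005, 990733):
990733 = 2·489005 + 12723
489005 = 38·12723 + 5531
12723 = 2·5531 + 1661
5531 = 3·1661 + 548
1661 = 3·548 + 17
548 = 32·17 + 4
17 = 4·4 + 1
4 = 4·1 + 0
gcd = 1, so a unique solution mod 990733 exists.
Back-substitute for the Bézout coefficients:
1 = 17 − 4·4
1 = −4·548 + 129·17
1 = 129·1661 − 391·548
1 = −391·5531 + 1302·1661
1 = 1302·12723 − 2995·5531
1 = −2995·489005 + 115112·12723
1 = 115112·990733 − 233219·489005
So 489005·(-233219) ≡ 1 (mod 990733), giving 489005⁻¹ ≡ 757514.
x ≡ 489005⁻¹·752627 ≡ 757514·752627 ≡ 258564 (mod 990733).

258564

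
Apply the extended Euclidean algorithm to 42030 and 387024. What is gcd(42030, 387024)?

Apply Euclid's algorithm to 387024 and 42030:
387024 = 9*42030 + 8754
42030 = 4*8754 + 7014
8754 = 1*7014 + 1740
7014 = 4*1740 + 54
1740 = 32*54 + 12
54 = 4*12 + 6
12 = 2*6 + 0
gcd(42030, 387024) = 6.
Back-substituting:
6 = 54 − 4·12
6 = −4·1740 + 129·54
6 = 129·7014 − 520·1740
6 = −520·8754 + 649·7014
6 = 649·42030 − 3116·8754
6 = −3116·387024 + 28693·42030
So 6 = (-3116)·387024 + (28693)·42030.

6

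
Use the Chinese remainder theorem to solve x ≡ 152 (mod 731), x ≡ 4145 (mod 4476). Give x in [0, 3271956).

Write x = 152 + 731·k. Then 731·k ≡ 4145 − 152 ≡ 3993 (mod 4476).
Need 731⁻¹ mod 4476. Extended Euclid on (4476, 731):
4476 = 6*731 + 90
731 = 8*90 + 11
90 = 8*11 + 2
11 = 5*2 + 1
2 = 2*1 + 0
Back-substitute:
1 = 11 − 5·2
1 = −5·90 + 41·11
1 = 41·731 − 333·90
1 = −333·4476 + 2039·731
731⁻¹ ≡ 2039 (mod 4476), so k ≡ 2039·3993 ≡ 4359 (mod 4476).
x = 152 + 731·4359 = 3186581.

3186581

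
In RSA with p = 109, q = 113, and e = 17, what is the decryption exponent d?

φ(n) = (p−1)(q−1) = 108·112 = 12096.
Need d with 17·d ≡ 1 (mod 12096). Apply the extended Euclidean algorithm:
12096 = 711*17 + 9
17 = 1*9 + 8
9 = 1*8 + 1
8 = 8*1 + 0
Back-substitute:
1 = 9 − 8
1 = −17 + 2·9
1 = 2·12096 − 1423·17
So 17·(-1423) ≡ 1 (mod 12096), hence d ≡ -1423 ≡ 10673 (mod 12096).

10673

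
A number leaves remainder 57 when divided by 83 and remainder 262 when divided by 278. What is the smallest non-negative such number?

Write x = 57 + 83·k. Then 83·k ≡ 262 − 57 ≡ 205 (mod 278).
Need 83⁻¹ mod 278. Extended Euclid on (278, 83):
278 = 3·83 + 29
83 = 2·29 + 25
29 = 1·25 + 4
25 = 6·4 + 1
4 = 4·1 + 0
Back-substitute:
1 = 25 − 6·4
1 = −6·29 + 7·25
1 = 7·83 − 20·29
1 = −20·278 + 67·83
83⁻¹ ≡ 67 (mod 278), so k ≡ 67·205 ≡ 113 (mod 278).
x = 57 + 83·113 = 9436.

9436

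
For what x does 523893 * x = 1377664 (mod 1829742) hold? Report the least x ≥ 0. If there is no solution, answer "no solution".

no solution

gcd(523893, 1829742):
1829742 = 3*523893 + 258063
523893 = 2*258063 + 7767
258063 = 33*7767 + 1752
7767 = 4*1752 + 759
1752 = 2*759 + 234
759 = 3*234 + 57
234 = 4*57 + 6
57 = 9*6 + 3
6 = 2*3 + 0
gcd = 3, but 3 ∤ 1377664, so the congruence has no solution.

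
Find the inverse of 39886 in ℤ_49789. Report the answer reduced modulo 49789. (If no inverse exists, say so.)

Apply the Euclidean algorithm to 49789 and 39886:
49789 = 1×39886 + 9903
39886 = 4×9903 + 274
9903 = 36×274 + 39
274 = 7×39 + 1
39 = 39×1 + 0
The gcd is 1. Working backward:
1 = 274 − 7·39
1 = −7·9903 + 253·274
1 = 253·39886 − 1019·9903
1 = −1019·49789 + 1272·39886
So 39886·1272 ≡ 1 (mod 49789).

1272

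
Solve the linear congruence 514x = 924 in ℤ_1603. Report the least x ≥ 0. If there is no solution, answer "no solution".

1505

First find gcd(514, 1603):
1603 = 3*514 + 61
514 = 8*61 + 26
61 = 2*26 + 9
26 = 2*9 + 8
9 = 1*8 + 1
8 = 8*1 + 0
gcd = 1, so a unique solution mod 1603 exists.
Back-substitute for the Bézout coefficients:
1 = 9 − 8
1 = −26 + 3·9
1 = 3·61 − 7·26
1 = −7·514 + 59·61
1 = 59·1603 − 184·514
So 514·(-184) ≡ 1 (mod 1603), giving 514⁻¹ ≡ 1419.
x ≡ 514⁻¹·924 ≡ 1419·924 ≡ 1505 (mod 1603).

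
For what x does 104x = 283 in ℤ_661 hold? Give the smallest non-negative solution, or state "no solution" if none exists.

365

First find gcd(104, 661):
661 = 6*104 + 37
104 = 2*37 + 30
37 = 1*30 + 7
30 = 4*7 + 2
7 = 3*2 + 1
2 = 2*1 + 0
gcd = 1, so a unique solution mod 661 exists.
Back-substitute for the Bézout coefficients:
1 = 7 − 3·2
1 = −3·30 + 13·7
1 = 13·37 − 16·30
1 = −16·104 + 45·37
1 = 45·661 − 286·104
So 104·(-286) ≡ 1 (mod 661), giving 104⁻¹ ≡ 375.
x ≡ 104⁻¹·283 ≡ 375·283 ≡ 365 (mod 661).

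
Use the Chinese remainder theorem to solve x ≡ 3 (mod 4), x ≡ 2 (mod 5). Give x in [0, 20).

7

Write x = 3 + 4·k. Then 4·k ≡ 2 − 3 ≡ 4 (mod 5).
Need 4⁻¹ mod 5. Extended Euclid on (5, 4):
5 = 1·4 + 1
4 = 4·1 + 0
Back-substitute:
1 = 5 − 4
4⁻¹ ≡ 4 (mod 5), so k ≡ 4·4 ≡ 1 (mod 5).
x = 3 + 4·1 = 7.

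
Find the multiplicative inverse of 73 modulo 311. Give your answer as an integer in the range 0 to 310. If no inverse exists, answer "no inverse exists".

Run Euclid on (311, 73):
311 = 4·73 + 19
73 = 3·19 + 16
19 = 1·16 + 3
16 = 5·3 + 1
3 = 3·1 + 0
The gcd is 1. Working backward:
1 = 16 − 5·3
1 = −5·19 + 6·16
1 = 6·73 − 23·19
1 = −23·311 + 98·73
So 73·98 ≡ 1 (mod 311).

98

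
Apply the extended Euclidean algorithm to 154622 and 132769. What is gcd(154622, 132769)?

Apply Euclid's algorithm to 154622 and 132769:
154622 = 1×132769 + 21853
132769 = 6×21853 + 1651
21853 = 13×1651 + 390
1651 = 4×390 + 91
390 = 4×91 + 26
91 = 3×26 + 13
26 = 2×13 + 0
gcd(154622, 132769) = 13.
Back-substituting:
13 = 91 − 3·26
13 = −3·390 + 13·91
13 = 13·1651 − 55·390
13 = −55·21853 + 728·1651
13 = 728·132769 − 4423·21853
13 = −4423·154622 + 5151·132769
So 13 = (-4423)·154622 + (5151)·132769.

13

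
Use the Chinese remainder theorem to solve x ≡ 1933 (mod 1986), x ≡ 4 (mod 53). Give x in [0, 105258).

Write x = 1933 + 1986·k. Then 1986·k ≡ 4 − 1933 ≡ 32 (mod 53).
Need 1986⁻¹ mod 53. Extended Euclid on (53, 25):
53 = 2*25 + 3
25 = 8*3 + 1
3 = 3*1 + 0
Back-substitute:
1 = 25 − 8·3
1 = −8·53 + 17·25
1986⁻¹ ≡ 17 (mod 53), so k ≡ 17·32 ≡ 14 (mod 53).
x = 1933 + 1986·14 = 29737.

29737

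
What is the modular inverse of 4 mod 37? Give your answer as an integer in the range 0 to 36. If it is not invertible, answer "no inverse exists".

Apply the Euclidean algorithm to 37 and 4:
37 = 9·4 + 1
4 = 4·1 + 0
gcd = 1, so the inverse exists. Back-substitute:
1 = 37 − 9·4
Hence 4⁻¹ ≡ -9 ≡ 28 (mod 37).

28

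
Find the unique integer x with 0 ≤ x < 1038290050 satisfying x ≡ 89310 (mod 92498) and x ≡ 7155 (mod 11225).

Write x = 89310 + 92498·k. Then 92498·k ≡ 7155 − 89310 ≡ 7645 (mod 11225).
Need 92498⁻¹ mod 11225. Extended Euclid on (11225, 2698):
11225 = 4*2698 + 433
2698 = 6*433 + 100
433 = 4*100 + 33
100 = 3*33 + 1
33 = 33*1 + 0
Back-substitute:
1 = 100 − 3·33
1 = −3·433 + 13·100
1 = 13·2698 − 81·433
1 = −81·11225 + 337·2698
92498⁻¹ ≡ 337 (mod 11225), so k ≡ 337·7645 ≡ 5840 (mod 11225).
x = 89310 + 92498·5840 = 540277630.

540277630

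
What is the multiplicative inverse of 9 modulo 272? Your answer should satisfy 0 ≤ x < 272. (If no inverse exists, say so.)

Run Euclid on (272, 9):
272 = 30*9 + 2
9 = 4*2 + 1
2 = 2*1 + 0
gcd = 1, so the inverse exists. Back-substitute:
1 = 9 − 4·2
1 = −4·272 + 121·9
So 9·121 ≡ 1 (mod 272).

121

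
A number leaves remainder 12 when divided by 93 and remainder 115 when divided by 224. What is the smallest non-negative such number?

7731

Write x = 12 + 93·k. Then 93·k ≡ 115 − 12 ≡ 103 (mod 224).
Need 93⁻¹ mod 224. Extended Euclid on (224, 93):
224 = 2*93 + 38
93 = 2*38 + 17
38 = 2*17 + 4
17 = 4*4 + 1
4 = 4*1 + 0
Back-substitute:
1 = 17 − 4·4
1 = −4·38 + 9·17
1 = 9·93 − 22·38
1 = −22·224 + 53·93
93⁻¹ ≡ 53 (mod 224), so k ≡ 53·103 ≡ 83 (mod 224).
x = 12 + 93·83 = 7731.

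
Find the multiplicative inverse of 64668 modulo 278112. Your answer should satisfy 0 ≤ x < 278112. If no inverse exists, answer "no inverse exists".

no inverse exists

Euclidean algorithm on 278112, 64668:
278112 = 4*64668 + 19440
64668 = 3*19440 + 6348
19440 = 3*6348 + 396
6348 = 16*396 + 12
396 = 33*12 + 0
gcd(64668, 278112) = 12 ≠ 1, so 64668 has no multiplicative inverse modulo 278112.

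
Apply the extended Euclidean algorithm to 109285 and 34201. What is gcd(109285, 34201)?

Apply Euclid's algorithm to 109285 and 34201:
109285 = 3*34201 + 6682
34201 = 5*6682 + 791
6682 = 8*791 + 354
791 = 2*354 + 83
354 = 4*83 + 22
83 = 3*22 + 17
22 = 1*17 + 5
17 = 3*5 + 2
5 = 2*2 + 1
2 = 2*1 + 0
gcd(109285, 34201) = 1.
Working backward:
1 = 5 − 2·2
1 = −2·17 + 7·5
1 = 7·22 − 9·17
1 = −9·83 + 34·22
1 = 34·354 − 145·83
1 = −145·791 + 324·354
1 = 324·6682 − 2737·791
1 = −2737·34201 + 14009·6682
1 = 14009·109285 − 44764·34201
So 1 = (14009)·109285 + (-44764)·34201.

1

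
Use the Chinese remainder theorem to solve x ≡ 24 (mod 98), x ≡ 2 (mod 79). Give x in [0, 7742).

Write x = 24 + 98·k. Then 98·k ≡ 2 − 24 ≡ 57 (mod 79).
Need 98⁻¹ mod 79. Extended Euclid on (79, 19):
79 = 4×19 + 3
19 = 6×3 + 1
3 = 3×1 + 0
Back-substitute:
1 = 19 − 6·3
1 = −6·79 + 25·19
98⁻¹ ≡ 25 (mod 79), so k ≡ 25·57 ≡ 3 (mod 79).
x = 24 + 98·3 = 318.

318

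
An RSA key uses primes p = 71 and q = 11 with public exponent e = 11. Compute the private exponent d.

191

φ(n) = (p−1)(q−1) = 70·10 = 700.
Need d with 11·d ≡ 1 (mod 700). Apply the extended Euclidean algorithm:
700 = 63×11 + 7
11 = 1×7 + 4
7 = 1×4 + 3
4 = 1×3 + 1
3 = 3×1 + 0
Back-substitute:
1 = 4 − 3
1 = −7 + 2·4
1 = 2·11 − 3·7
1 = −3·700 + 191·11
So 11·191 ≡ 1 (mod 700), hence d = 191.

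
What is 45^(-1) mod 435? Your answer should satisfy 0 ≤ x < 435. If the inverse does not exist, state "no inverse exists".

no inverse exists

Euclidean algorithm on 435, 45:
435 = 9·45 + 30
45 = 1·30 + 15
30 = 2·15 + 0
Since gcd = 15 > 1, 45 is not a unit mod 435.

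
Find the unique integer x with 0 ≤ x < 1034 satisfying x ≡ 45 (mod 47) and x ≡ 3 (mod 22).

421

Write x = 45 + 47·k. Then 47·k ≡ 3 − 45 ≡ 2 (mod 22).
Need 47⁻¹ mod 22. Extended Euclid on (22, 3):
22 = 7·3 + 1
3 = 3·1 + 0
Back-substitute:
1 = 22 − 7·3
47⁻¹ ≡ 15 (mod 22), so k ≡ 15·2 ≡ 8 (mod 22).
x = 45 + 47·8 = 421.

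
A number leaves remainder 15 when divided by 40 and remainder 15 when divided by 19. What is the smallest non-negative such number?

15

Write x = 15 + 40·k. Then 40·k ≡ 15 − 15 ≡ 0 (mod 19).
Need 40⁻¹ mod 19. Extended Euclid on (19, 2):
19 = 9×2 + 1
2 = 2×1 + 0
Back-substitute:
1 = 19 − 9·2
40⁻¹ ≡ 10 (mod 19), so k ≡ 10·0 ≡ 0 (mod 19).
x = 15 + 40·0 = 15.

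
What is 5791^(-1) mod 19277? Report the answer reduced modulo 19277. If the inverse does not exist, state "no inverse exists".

16837

Run Euclid on (19277, 5791):
19277 = 3×5791 + 1904
5791 = 3×1904 + 79
1904 = 24×79 + 8
79 = 9×8 + 7
8 = 1×7 + 1
7 = 7×1 + 0
Since gcd(5791, 19277) = 1, back-substitute to write 1 as a combination:
1 = 8 − 7
1 = −79 + 10·8
1 = 10·1904 − 241·79
1 = −241·5791 + 733·1904
1 = 733·19277 − 2440·5791
So 5791·(-2440) ≡ 1 (mod 19277), and -2440 ≡ 16837 (mod 19277).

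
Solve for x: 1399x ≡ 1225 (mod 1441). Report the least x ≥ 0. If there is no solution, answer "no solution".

211

First find gcd(1399, 1441):
1441 = 1*1399 + 42
1399 = 33*42 + 13
42 = 3*13 + 3
13 = 4*3 + 1
3 = 3*1 + 0
gcd = 1, so a unique solution mod 1441 exists.
Back-substitute for the Bézout coefficients:
1 = 13 − 4·3
1 = −4·42 + 13·13
1 = 13·1399 − 433·42
1 = −433·1441 + 446·1399
So 1399·(446) ≡ 1 (mod 1441), giving 1399⁻¹ ≡ 446.
x ≡ 1399⁻¹·1225 ≡ 446·1225 ≡ 211 (mod 1441).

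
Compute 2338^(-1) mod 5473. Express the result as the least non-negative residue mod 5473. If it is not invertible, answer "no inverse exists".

Run Euclid on (5473, 2338):
5473 = 2*2338 + 797
2338 = 2*797 + 744
797 = 1*744 + 53
744 = 14*53 + 2
53 = 26*2 + 1
2 = 2*1 + 0
gcd = 1, so the inverse exists. Back-substitute:
1 = 53 − 26·2
1 = −26·744 + 365·53
1 = 365·797 − 391·744
1 = −391·2338 + 1147·797
1 = 1147·5473 − 2685·2338
Hence 2338⁻¹ ≡ -2685 ≡ 2788 (mod 5473).

2788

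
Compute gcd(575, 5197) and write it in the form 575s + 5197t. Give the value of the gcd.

Apply Euclid's algorithm to 5197 and 575:
5197 = 9·575 + 22
575 = 26·22 + 3
22 = 7·3 + 1
3 = 3·1 + 0
gcd(575, 5197) = 1.
Working backward:
1 = 22 − 7·3
1 = −7·575 + 183·22
1 = 183·5197 − 1654·575
So 1 = (183)·5197 + (-1654)·575.

1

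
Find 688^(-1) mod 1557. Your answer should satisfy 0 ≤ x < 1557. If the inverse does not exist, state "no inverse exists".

43

gcd(1557, 688) by repeated division:
1557 = 2*688 + 181
688 = 3*181 + 145
181 = 1*145 + 36
145 = 4*36 + 1
36 = 36*1 + 0
Since gcd(688, 1557) = 1, back-substitute to write 1 as a combination:
1 = 145 − 4·36
1 = −4·181 + 5·145
1 = 5·688 − 19·181
1 = −19·1557 + 43·688
So 688·43 ≡ 1 (mod 1557).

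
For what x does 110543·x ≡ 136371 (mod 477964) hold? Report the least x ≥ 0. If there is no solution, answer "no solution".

First find gcd(110543, 477964):
477964 = 4×110543 + 35792
110543 = 3×35792 + 3167
35792 = 11×3167 + 955
3167 = 3×955 + 302
955 = 3×302 + 49
302 = 6×49 + 8
49 = 6×8 + 1
8 = 8×1 + 0
gcd = 1, so a unique solution mod 477964 exists.
Back-substitute for the Bézout coefficients:
1 = 49 − 6·8
1 = −6·302 + 37·49
1 = 37·955 − 117·302
1 = −117·3167 + 388·955
1 = 388·35792 − 4385·3167
1 = −4385·110543 + 13543·35792
1 = 13543·477964 − 58557·110543
So 110543·(-58557) ≡ 1 (mod 477964), giving 110543⁻¹ ≡ 419407.
x ≡ 110543⁻¹·136371 ≡ 419407·136371 ≡ 345865 (mod 477964).

345865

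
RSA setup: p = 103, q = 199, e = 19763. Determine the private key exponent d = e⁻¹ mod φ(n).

11987

φ(n) = (p−1)(q−1) = 102·198 = 20196.
Need d with 19763·d ≡ 1 (mod 20196). Apply the extended Euclidean algorithm:
20196 = 1·19763 + 433
19763 = 45·433 + 278
433 = 1·278 + 155
278 = 1·155 + 123
155 = 1·123 + 32
123 = 3·32 + 27
32 = 1·27 + 5
27 = 5·5 + 2
5 = 2·2 + 1
2 = 2·1 + 0
Back-substitute:
1 = 5 − 2·2
1 = −2·27 + 11·5
1 = 11·32 − 13·27
1 = −13·123 + 50·32
1 = 50·155 − 63·123
1 = −63·278 + 113·155
1 = 113·433 − 176·278
1 = −176·19763 + 8033·433
1 = 8033·20196 − 8209·19763
So 19763·(-8209) ≡ 1 (mod 20196), hence d ≡ -8209 ≡ 11987 (mod 20196).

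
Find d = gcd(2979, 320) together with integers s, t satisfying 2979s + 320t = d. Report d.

Euclidean algorithm:
2979 = 9*320 + 99
320 = 3*99 + 23
99 = 4*23 + 7
23 = 3*7 + 2
7 = 3*2 + 1
2 = 2*1 + 0
gcd(2979, 320) = 1.
Back-substituting:
1 = 7 − 3·2
1 = −3·23 + 10·7
1 = 10·99 − 43·23
1 = −43·320 + 139·99
1 = 139·2979 − 1294·320
So 1 = (139)·2979 + (-1294)·320.

1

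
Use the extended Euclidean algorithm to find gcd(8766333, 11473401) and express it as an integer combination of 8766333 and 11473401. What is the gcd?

3

Repeated division:
11473401 = 1*8766333 + 2707068
8766333 = 3*2707068 + 645129
2707068 = 4*645129 + 126552
645129 = 5*126552 + 12369
126552 = 10*12369 + 2862
12369 = 4*2862 + 921
2862 = 3*921 + 99
921 = 9*99 + 30
99 = 3*30 + 9
30 = 3*9 + 3
9 = 3*3 + 0
gcd(8766333, 11473401) = 3.
Back-substituting:
3 = 30 − 3·9
3 = −3·99 + 10·30
3 = 10·921 − 93·99
3 = −93·2862 + 289·921
3 = 289·12369 − 1249·2862
3 = −1249·126552 + 12779·12369
3 = 12779·645129 − 65144·126552
3 = −65144·2707068 + 273355·645129
3 = 273355·8766333 − 885209·2707068
3 = −885209·11473401 + 1158564·8766333
So 3 = (-885209)·11473401 + (1158564)·8766333.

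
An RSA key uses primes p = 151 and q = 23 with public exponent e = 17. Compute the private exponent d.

φ(n) = (p−1)(q−1) = 150·22 = 3300.
Need d with 17·d ≡ 1 (mod 3300). Apply the extended Euclidean algorithm:
3300 = 194×17 + 2
17 = 8×2 + 1
2 = 2×1 + 0
Back-substitute:
1 = 17 − 8·2
1 = −8·3300 + 1553·17
So 17·1553 ≡ 1 (mod 3300), hence d = 1553.

1553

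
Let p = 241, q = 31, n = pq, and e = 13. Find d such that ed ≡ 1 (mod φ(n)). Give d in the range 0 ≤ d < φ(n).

3877

φ(n) = (p−1)(q−1) = 240·30 = 7200.
Need d with 13·d ≡ 1 (mod 7200). Apply the extended Euclidean algorithm:
7200 = 553×13 + 11
13 = 1×11 + 2
11 = 5×2 + 1
2 = 2×1 + 0
Back-substitute:
1 = 11 − 5·2
1 = −5·13 + 6·11
1 = 6·7200 − 3323·13
So 13·(-3323) ≡ 1 (mod 7200), hence d ≡ -3323 ≡ 3877 (mod 7200).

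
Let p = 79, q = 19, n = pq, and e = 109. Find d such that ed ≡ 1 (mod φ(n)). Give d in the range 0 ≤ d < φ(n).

φ(n) = (p−1)(q−1) = 78·18 = 1404.
Need d with 109·d ≡ 1 (mod 1404). Apply the extended Euclidean algorithm:
1404 = 12×109 + 96
109 = 1×96 + 13
96 = 7×13 + 5
13 = 2×5 + 3
5 = 1×3 + 2
3 = 1×2 + 1
2 = 2×1 + 0
Back-substitute:
1 = 3 − 2
1 = −5 + 2·3
1 = 2·13 − 5·5
1 = −5·96 + 37·13
1 = 37·109 − 42·96
1 = −42·1404 + 541·109
So 109·541 ≡ 1 (mod 1404), hence d = 541.

541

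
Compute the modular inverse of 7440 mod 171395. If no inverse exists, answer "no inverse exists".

no inverse exists

Compute gcd(7440, 171395):
171395 = 23*7440 + 275
7440 = 27*275 + 15
275 = 18*15 + 5
15 = 3*5 + 0
gcd(7440, 171395) = 5 ≠ 1, so 7440 has no multiplicative inverse modulo 171395.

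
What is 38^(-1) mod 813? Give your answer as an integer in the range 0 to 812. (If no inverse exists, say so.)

107

Extended Euclidean algorithm:
813 = 21·38 + 15
38 = 2·15 + 8
15 = 1·8 + 7
8 = 1·7 + 1
7 = 7·1 + 0
gcd = 1, so the inverse exists. Back-substitute:
1 = 8 − 7
1 = −15 + 2·8
1 = 2·38 − 5·15
1 = −5·813 + 107·38
So 38·107 ≡ 1 (mod 813).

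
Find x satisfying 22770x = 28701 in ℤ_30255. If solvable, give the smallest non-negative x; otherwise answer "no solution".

no solution

gcd(22770, 30255):
30255 = 1·22770 + 7485
22770 = 3·7485 + 315
7485 = 23·315 + 240
315 = 1·240 + 75
240 = 3·75 + 15
75 = 5·15 + 0
gcd = 15, but 15 ∤ 28701, so the congruence has no solution.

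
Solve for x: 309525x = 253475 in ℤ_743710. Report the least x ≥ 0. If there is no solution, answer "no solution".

First find gcd(309525, 743710):
743710 = 2·309525 + 124660
309525 = 2·124660 + 60205
124660 = 2·60205 + 4250
60205 = 14·4250 + 705
4250 = 6·705 + 20
705 = 35·20 + 5
20 = 4·5 + 0
gcd = 5 and 5 | 253475, so solutions exist. Divide through by 5: 61905x ≡ 50695 (mod 148742).
Now find 61905⁻¹ mod 148742:
148742 = 2×61905 + 24932
61905 = 2×24932 + 12041
24932 = 2×12041 + 850
12041 = 14×850 + 141
850 = 6×141 + 4
141 = 35×4 + 1
4 = 4×1 + 0
Back-substitute:
1 = 141 − 35·4
1 = −35·850 + 211·141
1 = 211·12041 − 2989·850
1 = −2989·24932 + 6189·12041
1 = 6189·61905 − 15367·24932
1 = −15367·148742 + 36923·61905
So 61905⁻¹ ≡ 36923 (mod 148742).
Then x ≡ 36923·50695 ≡ 42157 (mod 148742); the smallest non-negative solution is x = 42157.

42157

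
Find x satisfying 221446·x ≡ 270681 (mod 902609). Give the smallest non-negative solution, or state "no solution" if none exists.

First find gcd(221446, 902609):
902609 = 4*221446 + 16825
221446 = 13*16825 + 2721
16825 = 6*2721 + 499
2721 = 5*499 + 226
499 = 2*226 + 47
226 = 4*47 + 38
47 = 1*38 + 9
38 = 4*9 + 2
9 = 4*2 + 1
2 = 2*1 + 0
gcd = 1, so a unique solution mod 902609 exists.
Back-substitute for the Bézout coefficients:
1 = 9 − 4·2
1 = −4·38 + 17·9
1 = 17·47 − 21·38
1 = −21·226 + 101·47
1 = 101·499 − 223·226
1 = −223·2721 + 1216·499
1 = 1216·16825 − 7519·2721
1 = −7519·221446 + 98963·16825
1 = 98963·902609 − 403371·221446
So 221446·(-403371) ≡ 1 (mod 902609), giving 221446⁻¹ ≡ 499238.
x ≡ 221446⁻¹·270681 ≡ 499238·270681 ≡ 134643 (mod 902609).

134643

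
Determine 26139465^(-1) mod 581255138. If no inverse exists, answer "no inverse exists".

Extended Euclidean algorithm:
581255138 = 22×26139465 + 6186908
26139465 = 4×6186908 + 1391833
6186908 = 4×1391833 + 619576
1391833 = 2×619576 + 152681
619576 = 4×152681 + 8852
152681 = 17×8852 + 2197
8852 = 4×2197 + 64
2197 = 34×64 + 21
64 = 3×21 + 1
21 = 21×1 + 0
Since gcd(26139465, 581255138) = 1, back-substitute to write 1 as a combination:
1 = 64 − 3·21
1 = −3·2197 + 103·64
1 = 103·8852 − 415·2197
1 = −415·152681 + 7158·8852
1 = 7158·619576 − 29047·152681
1 = −29047·1391833 + 65252·619576
1 = 65252·6186908 − 290055·1391833
1 = −290055·26139465 + 1225472·6186908
1 = 1225472·581255138 − 27250439·26139465
So 26139465·(-27250439) ≡ 1 (mod 581255138), and -27250439 ≡ 554004699 (mod 581255138).

554004699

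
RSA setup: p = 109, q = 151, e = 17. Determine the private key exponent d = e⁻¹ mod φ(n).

953

φ(n) = (p−1)(q−1) = 108·150 = 16200.
Need d with 17·d ≡ 1 (mod 16200). Apply the extended Euclidean algorithm:
16200 = 952·17 + 16
17 = 1·16 + 1
16 = 16·1 + 0
Back-substitute:
1 = 17 − 16
1 = −16200 + 953·17
So 17·953 ≡ 1 (mod 16200), hence d = 953.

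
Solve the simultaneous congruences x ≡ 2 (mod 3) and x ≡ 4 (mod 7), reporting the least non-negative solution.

Write x = 2 + 3·k. Then 3·k ≡ 4 − 2 ≡ 2 (mod 7).
Need 3⁻¹ mod 7. Extended Euclid on (7, 3):
7 = 2*3 + 1
3 = 3*1 + 0
Back-substitute:
1 = 7 − 2·3
3⁻¹ ≡ 5 (mod 7), so k ≡ 5·2 ≡ 3 (mod 7).
x = 2 + 3·3 = 11.

11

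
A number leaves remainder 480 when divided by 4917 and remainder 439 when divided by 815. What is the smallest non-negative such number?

Write x = 480 + 4917·k. Then 4917·k ≡ 439 − 480 ≡ 774 (mod 815).
Need 4917⁻¹ mod 815. Extended Euclid on (815, 27):
815 = 30·27 + 5
27 = 5·5 + 2
5 = 2·2 + 1
2 = 2·1 + 0
Back-substitute:
1 = 5 − 2·2
1 = −2·27 + 11·5
1 = 11·815 − 332·27
4917⁻¹ ≡ 483 (mod 815), so k ≡ 483·774 ≡ 572 (mod 815).
x = 480 + 4917·572 = 2813004.

2813004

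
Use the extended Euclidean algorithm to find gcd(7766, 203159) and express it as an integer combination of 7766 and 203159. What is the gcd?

11

Repeated division:
203159 = 26·7766 + 1243
7766 = 6·1243 + 308
1243 = 4·308 + 11
308 = 28·11 + 0
gcd(7766, 203159) = 11.
Working backward:
11 = 1243 − 4·308
11 = −4·7766 + 25·1243
11 = 25·203159 − 654·7766
So 11 = (25)·203159 + (-654)·7766.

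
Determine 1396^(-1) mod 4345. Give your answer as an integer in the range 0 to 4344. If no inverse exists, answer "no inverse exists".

3321

gcd(4345, 1396) by repeated division:
4345 = 3·1396 + 157
1396 = 8·157 + 140
157 = 1·140 + 17
140 = 8·17 + 4
17 = 4·4 + 1
4 = 4·1 + 0
The gcd is 1. Working backward:
1 = 17 − 4·4
1 = −4·140 + 33·17
1 = 33·157 − 37·140
1 = −37·1396 + 329·157
1 = 329·4345 − 1024·1396
Hence 1396⁻¹ ≡ -1024 ≡ 3321 (mod 4345).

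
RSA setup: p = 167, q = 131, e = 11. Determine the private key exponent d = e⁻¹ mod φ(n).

φ(n) = (p−1)(q−1) = 166·130 = 21580.
Need d with 11·d ≡ 1 (mod 21580). Apply the extended Euclidean algorithm:
21580 = 1961·11 + 9
11 = 1·9 + 2
9 = 4·2 + 1
2 = 2·1 + 0
Back-substitute:
1 = 9 − 4·2
1 = −4·11 + 5·9
1 = 5·21580 − 9809·11
So 11·(-9809) ≡ 1 (mod 21580), hence d ≡ -9809 ≡ 11771 (mod 21580).

11771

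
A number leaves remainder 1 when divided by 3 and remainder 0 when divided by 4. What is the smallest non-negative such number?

Write x = 1 + 3·k. Then 3·k ≡ 0 − 1 ≡ 3 (mod 4).
Need 3⁻¹ mod 4. Extended Euclid on (4, 3):
4 = 1×3 + 1
3 = 3×1 + 0
Back-substitute:
1 = 4 − 3
3⁻¹ ≡ 3 (mod 4), so k ≡ 3·3 ≡ 1 (mod 4).
x = 1 + 3·1 = 4.

4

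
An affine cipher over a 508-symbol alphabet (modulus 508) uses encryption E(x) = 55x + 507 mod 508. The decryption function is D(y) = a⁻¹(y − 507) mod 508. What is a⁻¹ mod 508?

Extended Euclidean algorithm:
508 = 9*55 + 13
55 = 4*13 + 3
13 = 4*3 + 1
3 = 3*1 + 0
The gcd is 1. Working backward:
1 = 13 − 4·3
1 = −4·55 + 17·13
1 = 17·508 − 157·55
So 55·(-157) ≡ 1 (mod 508), and -157 ≡ 351 (mod 508).

351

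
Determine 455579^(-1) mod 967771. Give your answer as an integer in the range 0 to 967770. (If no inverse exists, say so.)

514818

Apply the Euclidean algorithm to 967771 and 455579:
967771 = 2·455579 + 56613
455579 = 8·56613 + 2675
56613 = 21·2675 + 438
2675 = 6·438 + 47
438 = 9·47 + 15
47 = 3·15 + 2
15 = 7·2 + 1
2 = 2·1 + 0
gcd = 1, so the inverse exists. Back-substitute:
1 = 15 − 7·2
1 = −7·47 + 22·15
1 = 22·438 − 205·47
1 = −205·2675 + 1252·438
1 = 1252·56613 − 26497·2675
1 = −26497·455579 + 213228·56613
1 = 213228·967771 − 452953·455579
Thus 455579·(-452953) ≡ 1 (mod 967771); reducing, -452953 mod 967771 = 514818.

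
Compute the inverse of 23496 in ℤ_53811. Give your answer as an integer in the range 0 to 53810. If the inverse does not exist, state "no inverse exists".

Compute gcd(23496, 53811):
53811 = 2·23496 + 6819
23496 = 3·6819 + 3039
6819 = 2·3039 + 741
3039 = 4·741 + 75
741 = 9·75 + 66
75 = 1·66 + 9
66 = 7·9 + 3
9 = 3·3 + 0
Since gcd = 3 > 1, 23496 is not a unit mod 53811.

no inverse exists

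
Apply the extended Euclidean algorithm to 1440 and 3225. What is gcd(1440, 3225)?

Euclidean algorithm:
3225 = 2·1440 + 345
1440 = 4·345 + 60
345 = 5·60 + 45
60 = 1·45 + 15
45 = 3·15 + 0
gcd(1440, 3225) = 15.
Working backward:
15 = 60 − 45
15 = −345 + 6·60
15 = 6·1440 − 25·345
15 = −25·3225 + 56·1440
So 15 = (-25)·3225 + (56)·1440.

15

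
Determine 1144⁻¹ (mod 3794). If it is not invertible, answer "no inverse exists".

Euclidean algorithm on 3794, 1144:
3794 = 3·1144 + 362
1144 = 3·362 + 58
362 = 6·58 + 14
58 = 4·14 + 2
14 = 7·2 + 0
gcd(1144, 3794) = 2 ≠ 1, so 1144 has no multiplicative inverse modulo 3794.

no inverse exists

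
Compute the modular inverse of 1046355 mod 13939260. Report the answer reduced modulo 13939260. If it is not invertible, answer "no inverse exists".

no inverse exists

Compute gcd(1046355, 13939260):
13939260 = 13×1046355 + 336645
1046355 = 3×336645 + 36420
336645 = 9×36420 + 8865
36420 = 4×8865 + 960
8865 = 9×960 + 225
960 = 4×225 + 60
225 = 3×60 + 45
60 = 1×45 + 15
45 = 3×15 + 0
gcd(1046355, 13939260) = 15 ≠ 1, so 1046355 has no multiplicative inverse modulo 13939260.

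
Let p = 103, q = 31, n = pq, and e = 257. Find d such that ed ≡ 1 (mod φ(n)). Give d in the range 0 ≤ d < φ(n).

893

φ(n) = (p−1)(q−1) = 102·30 = 3060.
Need d with 257·d ≡ 1 (mod 3060). Apply the extended Euclidean algorithm:
3060 = 11·257 + 233
257 = 1·233 + 24
233 = 9·24 + 17
24 = 1·17 + 7
17 = 2·7 + 3
7 = 2·3 + 1
3 = 3·1 + 0
Back-substitute:
1 = 7 − 2·3
1 = −2·17 + 5·7
1 = 5·24 − 7·17
1 = −7·233 + 68·24
1 = 68·257 − 75·233
1 = −75·3060 + 893·257
So 257·893 ≡ 1 (mod 3060), hence d = 893.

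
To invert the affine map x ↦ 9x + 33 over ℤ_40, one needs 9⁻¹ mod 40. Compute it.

Apply the Euclidean algorithm to 40 and 9:
40 = 4×9 + 4
9 = 2×4 + 1
4 = 4×1 + 0
gcd = 1, so the inverse exists. Back-substitute:
1 = 9 − 2·4
1 = −2·40 + 9·9
So 9·9 ≡ 1 (mod 40).

9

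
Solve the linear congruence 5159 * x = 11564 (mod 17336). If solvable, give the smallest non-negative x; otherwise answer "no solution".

gcd(5159, 17336):
17336 = 3×5159 + 1859
5159 = 2×1859 + 1441
1859 = 1×1441 + 418
1441 = 3×418 + 187
418 = 2×187 + 44
187 = 4×44 + 11
44 = 4×11 + 0
gcd = 11, but 11 ∤ 11564, so the congruence has no solution.

no solution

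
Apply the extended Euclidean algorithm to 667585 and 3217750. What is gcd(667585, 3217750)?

5

Euclidean algorithm:
3217750 = 4*667585 + 547410
667585 = 1*547410 + 120175
547410 = 4*120175 + 66710
120175 = 1*66710 + 53465
66710 = 1*53465 + 13245
53465 = 4*13245 + 485
13245 = 27*485 + 150
485 = 3*150 + 35
150 = 4*35 + 10
35 = 3*10 + 5
10 = 2*5 + 0
gcd(667585, 3217750) = 5.
Express as a combination:
5 = 35 − 3·10
5 = −3·150 + 13·35
5 = 13·485 − 42·150
5 = −42·13245 + 1147·485
5 = 1147·53465 − 4630·13245
5 = −4630·66710 + 5777·53465
5 = 5777·120175 − 10407·66710
5 = −10407·547410 + 47405·120175
5 = 47405·667585 − 57812·547410
5 = −57812·3217750 + 278653·667585
So 5 = (-57812)·3217750 + (278653)·667585.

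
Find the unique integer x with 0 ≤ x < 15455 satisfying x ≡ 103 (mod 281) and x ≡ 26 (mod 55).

9376

Write x = 103 + 281·k. Then 281·k ≡ 26 − 103 ≡ 33 (mod 55).
Need 281⁻¹ mod 55. Extended Euclid on (55, 6):
55 = 9·6 + 1
6 = 6·1 + 0
Back-substitute:
1 = 55 − 9·6
281⁻¹ ≡ 46 (mod 55), so k ≡ 46·33 ≡ 33 (mod 55).
x = 103 + 281·33 = 9376.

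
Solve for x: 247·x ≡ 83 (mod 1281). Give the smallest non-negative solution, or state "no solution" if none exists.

First find gcd(247, 1281):
1281 = 5·247 + 46
247 = 5·46 + 17
46 = 2·17 + 12
17 = 1·12 + 5
12 = 2·5 + 2
5 = 2·2 + 1
2 = 2·1 + 0
gcd = 1, so a unique solution mod 1281 exists.
Back-substitute for the Bézout coefficients:
1 = 5 − 2·2
1 = −2·12 + 5·5
1 = 5·17 − 7·12
1 = −7·46 + 19·17
1 = 19·247 − 102·46
1 = −102·1281 + 529·247
So 247·(529) ≡ 1 (mod 1281), giving 247⁻¹ ≡ 529.
x ≡ 247⁻¹·83 ≡ 529·83 ≡ 353 (mod 1281).

353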